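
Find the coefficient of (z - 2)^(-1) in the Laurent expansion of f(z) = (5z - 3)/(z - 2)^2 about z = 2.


Step 1: Write the numerator in powers of (z - 2): 5z - 3 = 5(z - 2) + (5*2 - 3) = 5(z - 2) + 7
Step 2: Divide by (z - 2)^2: f(z) = 7(z - 2)^(-2) + 5(z - 2)^(-1)
Step 3: This finite sum is the Laurent series of f about z = 2.
Step 4: Coefficient of (z - 2)^(-1) = coefficient of (z - 2) in the re-centred numerator = 5

5


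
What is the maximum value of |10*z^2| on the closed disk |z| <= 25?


Step 1: On |z| = 25, |f(z)| = 10 * |z|^2 = 10 * 25^2
Step 2: By maximum modulus principle, maximum is on boundary.
Step 3: Maximum = 10 * 625 = 6250

6250


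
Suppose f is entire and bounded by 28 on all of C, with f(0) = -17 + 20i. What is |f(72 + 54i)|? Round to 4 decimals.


Step 1: By Liouville's theorem, a bounded entire function is constant.
Step 2: f(z) = f(0) = -17 + 20i for all z.
Step 3: |f(w)| = |-17 + 20i| = sqrt(289 + 400)
Step 4: = 26.2488

26.2488


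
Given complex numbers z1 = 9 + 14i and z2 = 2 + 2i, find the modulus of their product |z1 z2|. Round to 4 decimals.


Step 1: |z1| = sqrt(9^2 + 14^2) = sqrt(277)
Step 2: |z2| = sqrt(2^2 + 2^2) = sqrt(8)
Step 3: |z1*z2| = |z1|*|z2| = sqrt(277) * sqrt(8) = sqrt(277 * 8) = sqrt(2216)
Step 4: = 47.0744

47.0744


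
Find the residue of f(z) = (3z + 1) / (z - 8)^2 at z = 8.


Step 1: Pole of order 2 at z = 8
Step 2: Res = lim d/dz [(z - 8)^2 * f(z)] as z -> 8
Step 3: (z - 8)^2 * f(z) = 3z + 1
Step 4: d/dz[3z + 1] = 3

3


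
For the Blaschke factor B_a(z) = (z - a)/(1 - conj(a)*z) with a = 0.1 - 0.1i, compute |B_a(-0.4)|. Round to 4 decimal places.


Step 1: Numerator z0 - a = -0.4 - (0.1 - 0.1i) = -0.5 + 0.1i
Step 2: Denominator 1 - conj(a)*z0 = 1 - (0.1 + 0.1i)*(-0.4) = 1.04 + 0.04i
Step 3: |z0 - a|^2 = (-0.5)^2 + 0.1^2 = 0.26; |1 - conj(a)*z0|^2 = 1.04^2 + 0.04^2 = 1.0832
Step 4: |B_a(-0.4)| = sqrt(0.26 / 1.0832) = sqrt(0.24003)
Step 5: = 0.4899

0.4899


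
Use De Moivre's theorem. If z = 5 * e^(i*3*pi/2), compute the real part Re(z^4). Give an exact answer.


Step 1: By De Moivre's theorem, z^4 = 5^4 * e^(i*4*3*pi/2) = 625 * (cos(6*pi) + i*sin(6*pi))
Step 2: |z|^4 = 5^4 = 625
Step 3: Reduce the angle mod 2*pi: 6*pi - 6*pi = 0
Step 4: cos(0) = 1
Step 5: Re(z^4) = 625 * 1 = 625

625


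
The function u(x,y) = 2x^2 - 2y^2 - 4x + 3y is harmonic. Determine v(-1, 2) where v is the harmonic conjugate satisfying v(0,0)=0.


Step 1: v_x = -u_y = 4y - 3
Step 2: v_y = u_x = 4x - 4
Step 3: v = 4xy - 3x - 4y + C
Step 4: v(0,0) = 0 => C = 0
Step 5: v(-1, 2) = -13

-13


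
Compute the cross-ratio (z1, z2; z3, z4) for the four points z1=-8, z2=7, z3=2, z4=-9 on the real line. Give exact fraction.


Step 1: (z1-z3)(z2-z4) = (-10) * 16 = -160
Step 2: (z1-z4)(z2-z3) = 1 * 5 = 5
Step 3: Cross-ratio = -160/5 = -32

-32


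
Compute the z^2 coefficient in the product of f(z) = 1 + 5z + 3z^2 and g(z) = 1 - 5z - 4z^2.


Step 1: z^2 term in f*g comes from: (1)*(-4z^2) + (5z)*(-5z) + (3z^2)*(1)
Step 2: = -4 - 25 + 3
Step 3: = -26

-26


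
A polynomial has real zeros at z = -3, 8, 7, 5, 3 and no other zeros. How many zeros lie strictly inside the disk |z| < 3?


Step 1: Check each root:
  z = -3: |-3| = 3 >= 3
  z = 8: |8| = 8 >= 3
  z = 7: |7| = 7 >= 3
  z = 5: |5| = 5 >= 3
  z = 3: |3| = 3 >= 3
Step 2: Count = 0

0


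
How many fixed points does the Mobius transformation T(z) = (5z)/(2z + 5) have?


Step 1: Fixed points satisfy T(z) = z
Step 2: 2z^2 = 0
Step 3: Discriminant = 0^2 - 4*2*0 = 0
Step 4: Number of fixed points = 1

1


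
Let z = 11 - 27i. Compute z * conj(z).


Step 1: conj(z) = 11 + 27i
Step 2: z * conj(z) = 11^2 + (-27)^2
Step 3: = 121 + 729 = 850

850


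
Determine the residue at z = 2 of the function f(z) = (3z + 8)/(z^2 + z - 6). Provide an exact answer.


Step 1: Q(z) = z^2 + z - 6 = (z - 2)(z + 3)
Step 2: Q'(z) = 2z + 1
Step 3: Q'(2) = 5, P(2) = 14
Step 4: Res = P(2)/Q'(2) = 14/5 = 14/5

14/5


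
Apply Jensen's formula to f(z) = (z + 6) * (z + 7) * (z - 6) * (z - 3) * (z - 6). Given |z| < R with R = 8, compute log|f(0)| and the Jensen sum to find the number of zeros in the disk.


Jensen's formula: (1/2pi)*integral log|f(Re^it)|dt = log|f(0)| + sum_{|a_k|<R} log(R/|a_k|)
Step 1: f(0) = 6 * 7 * (-6) * (-3) * (-6) = -4536
Step 2: log|f(0)| = log|-6| + log|-7| + log|6| + log|3| + log|6| = 8.4198
Step 3: Zeros inside |z| < 8: -6, -7, 6, 3, 6
Step 4: Jensen sum = log(8/6) + log(8/7) + log(8/6) + log(8/3) + log(8/6) = 1.9774
Step 5: n(R) = number of terms in the Jensen sum = count of zeros inside |z| < 8 = 5

5


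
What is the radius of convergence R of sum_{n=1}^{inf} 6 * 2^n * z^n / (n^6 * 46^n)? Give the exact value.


Step 1: General term a_n = 6 * 2^n / (n^6 * 46^n)
Step 2: By the root test, |a_n|^(1/n) = 6^(1/n) * 2 / (n^(6/n) * 46) -> 2/46 as n -> infinity (since 6^(1/n) -> 1 and n^(6/n) -> 1)
Step 3: R = 1/lim|a_n|^(1/n) = 46/2 = 23

23


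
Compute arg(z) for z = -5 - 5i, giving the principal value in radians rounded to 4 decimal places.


Step 1: z = -5 - 5i
Step 2: arg(z) = atan2(-5, -5)
Step 3: arg(z) = -2.3562

-2.3562


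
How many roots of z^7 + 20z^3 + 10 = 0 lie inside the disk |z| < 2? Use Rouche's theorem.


Step 1: On |z| = 2 the three terms have sizes |z^7| = 2^7 = 128, |20z^3| = 20*2^3 = 160, |10| = 10
Step 2: The dominant term is g(z) = 20z^3; let h(z) = z^7 + 10 so f = g + h
Step 3: On |z| = 2: |g| = 160 and |h| <= 128 + 10 = 138
Step 4: Since 160 > 138, |h| < |g| on |z| = 2, so by Rouche f has the same number of zeros as g inside |z| < 2
Step 5: g(z) = 20z^3 has 3 zeros (at the origin, multiplicity 3) inside |z| < 2. Answer = 3

3


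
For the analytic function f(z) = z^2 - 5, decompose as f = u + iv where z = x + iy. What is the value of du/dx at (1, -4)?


Step 1: f(z) = (x+iy)^2 - 5
Step 2: u = (x^2 - y^2) - 5
Step 3: u_x = 2x + 0
Step 4: At (1, -4): u_x = 2 + 0 = 2

2


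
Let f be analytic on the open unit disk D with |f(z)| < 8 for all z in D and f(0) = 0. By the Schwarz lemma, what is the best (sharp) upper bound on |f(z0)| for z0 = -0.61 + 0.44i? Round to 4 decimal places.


Step 1: g = f/8 maps D -> D with g(0) = 0, so by the Schwarz lemma |g(z)| <= |z|, i.e. |f(z)| <= 8|z|; this is sharp (f(z) = 8z).
Step 2: |z0|^2 = (-0.61)^2 + 0.44^2 = 0.5657
Step 3: |z0| = sqrt(0.5657) = 0.75213
Step 4: Best bound = 8 * |z0| = 8 * 0.75213 = 6.017

6.017


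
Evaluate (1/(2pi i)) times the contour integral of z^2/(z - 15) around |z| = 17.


Step 1: f(z) = z^2, a = 15 is inside |z| = 17
Step 2: By Cauchy integral formula: (1/(2pi*i)) * integral = f(a)
Step 3: f(15) = 15^2 = 225

225


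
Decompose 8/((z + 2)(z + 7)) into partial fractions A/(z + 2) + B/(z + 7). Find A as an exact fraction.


Step 1: Multiply both sides by (z + 2) and set z = -2
Step 2: A = 8 / (-2 + 7)
Step 3: A = 8 / 5
Step 4: A = 8/5

8/5


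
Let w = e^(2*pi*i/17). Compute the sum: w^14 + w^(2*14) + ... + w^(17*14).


Step 1: The sum sum_{j=1}^{n} w^(k*j) equals n if n | k, else 0.
Step 2: Here n = 17, k = 14
Step 3: Does n divide k? 17 | 14 -> False
Step 4: Sum = 0

0


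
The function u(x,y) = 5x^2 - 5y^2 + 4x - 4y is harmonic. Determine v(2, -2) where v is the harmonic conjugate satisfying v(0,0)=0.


Step 1: v_x = -u_y = 10y + 4
Step 2: v_y = u_x = 10x + 4
Step 3: v = 10xy + 4x + 4y + C
Step 4: v(0,0) = 0 => C = 0
Step 5: v(2, -2) = -40

-40


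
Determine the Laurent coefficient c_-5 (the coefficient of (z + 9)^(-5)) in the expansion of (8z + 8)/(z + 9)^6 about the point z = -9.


Step 1: Write the numerator in powers of (z + 9): 8z + 8 = 8(z + 9) + (8*(-9) + 8) = 8(z + 9) - 64
Step 2: Divide by (z + 9)^6: f(z) = -64(z + 9)^(-6) + 8(z + 9)^(-5)
Step 3: This finite sum is the Laurent series of f about z = -9.
Step 4: Coefficient of (z + 9)^(-5) = coefficient of (z + 9) in the re-centred numerator = 8

8


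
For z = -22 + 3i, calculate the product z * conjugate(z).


Step 1: conj(z) = -22 - 3i
Step 2: z * conj(z) = (-22)^2 + 3^2
Step 3: = 484 + 9 = 493

493


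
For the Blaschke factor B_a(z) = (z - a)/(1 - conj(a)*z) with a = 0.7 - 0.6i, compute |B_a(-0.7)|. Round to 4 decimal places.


Step 1: Numerator z0 - a = -0.7 - (0.7 - 0.6i) = -1.4 + 0.6i
Step 2: Denominator 1 - conj(a)*z0 = 1 - (0.7 + 0.6i)*(-0.7) = 1.49 + 0.42i
Step 3: |z0 - a|^2 = (-1.4)^2 + 0.6^2 = 2.32; |1 - conj(a)*z0|^2 = 1.49^2 + 0.42^2 = 2.3965
Step 4: |B_a(-0.7)| = sqrt(2.32 / 2.3965) = sqrt(0.968078)
Step 5: = 0.9839

0.9839


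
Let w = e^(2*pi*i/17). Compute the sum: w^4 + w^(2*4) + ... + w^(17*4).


Step 1: The sum sum_{j=1}^{n} w^(k*j) equals n if n | k, else 0.
Step 2: Here n = 17, k = 4
Step 3: Does n divide k? 17 | 4 -> False
Step 4: Sum = 0

0


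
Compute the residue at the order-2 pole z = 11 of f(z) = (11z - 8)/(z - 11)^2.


Step 1: Pole of order 2 at z = 11
Step 2: Res = lim d/dz [(z - 11)^2 * f(z)] as z -> 11
Step 3: (z - 11)^2 * f(z) = 11z - 8
Step 4: d/dz[11z - 8] = 11

11


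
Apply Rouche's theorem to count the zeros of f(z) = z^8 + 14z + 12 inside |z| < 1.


Step 1: On |z| = 1 the three terms have sizes |z^8| = 1^8 = 1, |14z| = 14*1 = 14, |12| = 12
Step 2: The dominant term is g(z) = 14z; let h(z) = z^8 + 12 so f = g + h
Step 3: On |z| = 1: |g| = 14 and |h| <= 1 + 12 = 13
Step 4: Since 14 > 13, |h| < |g| on |z| = 1, so by Rouche f has the same number of zeros as g inside |z| < 1
Step 5: g(z) = 14z has 1 zero (at the origin, multiplicity 1) inside |z| < 1. Answer = 1

1


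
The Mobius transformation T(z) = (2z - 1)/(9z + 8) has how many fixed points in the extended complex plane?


Step 1: Fixed points satisfy T(z) = z
Step 2: 9z^2 + 6z + 1 = 0
Step 3: Discriminant = 6^2 - 4*9*1 = 0
Step 4: Number of fixed points = 1

1


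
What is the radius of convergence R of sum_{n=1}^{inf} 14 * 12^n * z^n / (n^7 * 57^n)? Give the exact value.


Step 1: General term a_n = 14 * 12^n / (n^7 * 57^n)
Step 2: By the root test, |a_n|^(1/n) = 14^(1/n) * 12 / (n^(7/n) * 57) -> 12/57 as n -> infinity (since 14^(1/n) -> 1 and n^(7/n) -> 1)
Step 3: R = 1/lim|a_n|^(1/n) = 57/12 = 19/4

19/4


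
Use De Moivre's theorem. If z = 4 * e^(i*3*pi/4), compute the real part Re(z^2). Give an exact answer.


Step 1: By De Moivre's theorem, z^2 = 4^2 * e^(i*2*3*pi/4) = 16 * (cos(3*pi/2) + i*sin(3*pi/2))
Step 2: |z|^2 = 4^2 = 16
Step 3: The angle 3*pi/2 already lies in [0, 2*pi)
Step 4: cos(3*pi/2) = 0
Step 5: Re(z^2) = 16 * 0 = 0

0


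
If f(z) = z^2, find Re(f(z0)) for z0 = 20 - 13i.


Step 1: z0 = 20 - 13i
Step 2: z0^2 = 20^2 - (-13)^2 - 520i
Step 3: real part = 400 - 169 = 231

231


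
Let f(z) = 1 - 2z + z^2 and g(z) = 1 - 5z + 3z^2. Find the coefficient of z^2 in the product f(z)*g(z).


Step 1: z^2 term in f*g comes from: (1)*(3z^2) + (-2z)*(-5z) + (z^2)*(1)
Step 2: = 3 + 10 + 1
Step 3: = 14

14


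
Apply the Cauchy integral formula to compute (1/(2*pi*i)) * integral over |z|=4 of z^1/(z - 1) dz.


Step 1: f(z) = z^1, a = 1 is inside |z| = 4
Step 2: By Cauchy integral formula: (1/(2pi*i)) * integral = f(a)
Step 3: f(1) = 1^1 = 1

1


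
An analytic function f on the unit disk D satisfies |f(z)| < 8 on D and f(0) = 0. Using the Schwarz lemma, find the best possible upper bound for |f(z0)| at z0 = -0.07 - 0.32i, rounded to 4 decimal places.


Step 1: g = f/8 maps D -> D with g(0) = 0, so by the Schwarz lemma |g(z)| <= |z|, i.e. |f(z)| <= 8|z|; this is sharp (f(z) = 8z).
Step 2: |z0|^2 = (-0.07)^2 + (-0.32)^2 = 0.1073
Step 3: |z0| = sqrt(0.1073) = 0.327567
Step 4: Best bound = 8 * |z0| = 8 * 0.327567 = 2.6205

2.6205


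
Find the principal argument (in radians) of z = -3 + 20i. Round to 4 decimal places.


Step 1: z = -3 + 20i
Step 2: arg(z) = atan2(20, -3)
Step 3: arg(z) = 1.7197

1.7197


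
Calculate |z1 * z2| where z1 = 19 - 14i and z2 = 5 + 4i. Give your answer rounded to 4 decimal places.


Step 1: |z1| = sqrt(19^2 + (-14)^2) = sqrt(557)
Step 2: |z2| = sqrt(5^2 + 4^2) = sqrt(41)
Step 3: |z1*z2| = |z1|*|z2| = sqrt(557) * sqrt(41) = sqrt(557 * 41) = sqrt(22837)
Step 4: = 151.1192

151.1192


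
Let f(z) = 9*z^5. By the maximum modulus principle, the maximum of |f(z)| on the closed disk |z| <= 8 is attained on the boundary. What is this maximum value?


Step 1: On |z| = 8, |f(z)| = 9 * |z|^5 = 9 * 8^5
Step 2: By maximum modulus principle, maximum is on boundary.
Step 3: Maximum = 9 * 32768 = 294912

294912


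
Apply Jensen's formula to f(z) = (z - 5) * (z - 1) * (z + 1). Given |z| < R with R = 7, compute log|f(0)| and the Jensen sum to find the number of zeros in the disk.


Jensen's formula: (1/2pi)*integral log|f(Re^it)|dt = log|f(0)| + sum_{|a_k|<R} log(R/|a_k|)
Step 1: f(0) = (-5) * (-1) * 1 = 5
Step 2: log|f(0)| = log|5| + log|1| + log|-1| = 1.6094
Step 3: Zeros inside |z| < 7: 5, 1, -1
Step 4: Jensen sum = log(7/5) + log(7/1) + log(7/1) = 4.2283
Step 5: n(R) = number of terms in the Jensen sum = count of zeros inside |z| < 7 = 3

3


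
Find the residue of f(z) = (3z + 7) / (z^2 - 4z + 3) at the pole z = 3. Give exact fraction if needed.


Step 1: Q(z) = z^2 - 4z + 3 = (z - 3)(z - 1)
Step 2: Q'(z) = 2z - 4
Step 3: Q'(3) = 2, P(3) = 16
Step 4: Res = P(3)/Q'(3) = 16/2 = 8

8


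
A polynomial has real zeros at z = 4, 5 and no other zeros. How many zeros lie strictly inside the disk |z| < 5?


Step 1: Check each root:
  z = 4: |4| = 4 < 5
  z = 5: |5| = 5 >= 5
Step 2: Count = 1

1


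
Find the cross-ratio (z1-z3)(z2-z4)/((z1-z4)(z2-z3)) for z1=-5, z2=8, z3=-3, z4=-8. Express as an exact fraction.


Step 1: (z1-z3)(z2-z4) = (-2) * 16 = -32
Step 2: (z1-z4)(z2-z3) = 3 * 11 = 33
Step 3: Cross-ratio = -32/33 = -32/33

-32/33


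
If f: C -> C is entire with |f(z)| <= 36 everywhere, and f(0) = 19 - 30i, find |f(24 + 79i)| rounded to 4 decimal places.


Step 1: By Liouville's theorem, a bounded entire function is constant.
Step 2: f(z) = f(0) = 19 - 30i for all z.
Step 3: |f(w)| = |19 - 30i| = sqrt(361 + 900)
Step 4: = 35.5106

35.5106


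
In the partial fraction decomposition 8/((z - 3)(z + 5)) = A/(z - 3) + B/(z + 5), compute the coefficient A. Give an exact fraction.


Step 1: Multiply both sides by (z - 3) and set z = 3
Step 2: A = 8 / (3 + 5)
Step 3: A = 8 / 8
Step 4: A = 1

1


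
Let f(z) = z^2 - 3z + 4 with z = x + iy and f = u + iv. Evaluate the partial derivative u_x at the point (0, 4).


Step 1: f(z) = (x+iy)^2 - 3(x+iy) + 4
Step 2: u = (x^2 - y^2) - 3x + 4
Step 3: u_x = 2x - 3
Step 4: At (0, 4): u_x = 0 - 3 = -3

-3


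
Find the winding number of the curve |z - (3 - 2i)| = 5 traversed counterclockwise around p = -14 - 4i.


Step 1: Center c = (3, -2), radius = 5
Step 2: |p - c|^2 = (-17)^2 + (-2)^2 = 293
Step 3: r^2 = 25
Step 4: |p-c| > r so winding number = 0

0


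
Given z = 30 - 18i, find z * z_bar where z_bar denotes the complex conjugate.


Step 1: conj(z) = 30 + 18i
Step 2: z * conj(z) = 30^2 + (-18)^2
Step 3: = 900 + 324 = 1224

1224


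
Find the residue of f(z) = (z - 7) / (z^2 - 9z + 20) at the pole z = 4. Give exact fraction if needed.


Step 1: Q(z) = z^2 - 9z + 20 = (z - 4)(z - 5)
Step 2: Q'(z) = 2z - 9
Step 3: Q'(4) = -1, P(4) = -3
Step 4: Res = P(4)/Q'(4) = -3/(-1) = 3

3


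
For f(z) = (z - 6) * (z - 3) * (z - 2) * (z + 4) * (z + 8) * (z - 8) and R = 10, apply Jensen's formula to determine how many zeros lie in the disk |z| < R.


Jensen's formula: (1/2pi)*integral log|f(Re^it)|dt = log|f(0)| + sum_{|a_k|<R} log(R/|a_k|)
Step 1: f(0) = (-6) * (-3) * (-2) * 4 * 8 * (-8) = 9216
Step 2: log|f(0)| = log|6| + log|3| + log|2| + log|-4| + log|-8| + log|8| = 9.1287
Step 3: Zeros inside |z| < 10: 6, 3, 2, -4, -8, 8
Step 4: Jensen sum = log(10/6) + log(10/3) + log(10/2) + log(10/4) + log(10/8) + log(10/8) = 4.6868
Step 5: n(R) = number of terms in the Jensen sum = count of zeros inside |z| < 10 = 6

6


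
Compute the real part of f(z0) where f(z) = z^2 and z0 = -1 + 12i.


Step 1: z0 = -1 + 12i
Step 2: z0^2 = (-1)^2 - 12^2 - 24i
Step 3: real part = 1 - 144 = -143

-143


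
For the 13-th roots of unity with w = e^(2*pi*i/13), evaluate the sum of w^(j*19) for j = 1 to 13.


Step 1: The sum sum_{j=1}^{n} w^(k*j) equals n if n | k, else 0.
Step 2: Here n = 13, k = 19
Step 3: Does n divide k? 13 | 19 -> False
Step 4: Sum = 0

0


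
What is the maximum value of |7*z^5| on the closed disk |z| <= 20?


Step 1: On |z| = 20, |f(z)| = 7 * |z|^5 = 7 * 20^5
Step 2: By maximum modulus principle, maximum is on boundary.
Step 3: Maximum = 7 * 3200000 = 22400000

22400000


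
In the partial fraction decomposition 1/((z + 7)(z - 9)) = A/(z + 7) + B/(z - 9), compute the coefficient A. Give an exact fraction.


Step 1: Multiply both sides by (z + 7) and set z = -7
Step 2: A = 1 / (-7 - 9)
Step 3: A = 1 / (-16)
Step 4: A = -1/16

-1/16


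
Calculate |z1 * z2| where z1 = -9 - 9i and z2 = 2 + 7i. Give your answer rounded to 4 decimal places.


Step 1: |z1| = sqrt((-9)^2 + (-9)^2) = sqrt(162)
Step 2: |z2| = sqrt(2^2 + 7^2) = sqrt(53)
Step 3: |z1*z2| = |z1|*|z2| = sqrt(162) * sqrt(53) = sqrt(162 * 53) = sqrt(8586)
Step 4: = 92.6607

92.6607


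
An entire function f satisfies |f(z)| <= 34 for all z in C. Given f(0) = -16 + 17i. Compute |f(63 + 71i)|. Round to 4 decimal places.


Step 1: By Liouville's theorem, a bounded entire function is constant.
Step 2: f(z) = f(0) = -16 + 17i for all z.
Step 3: |f(w)| = |-16 + 17i| = sqrt(256 + 289)
Step 4: = 23.3452

23.3452


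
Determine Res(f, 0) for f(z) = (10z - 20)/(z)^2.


Step 1: Pole of order 2 at z = 0
Step 2: Res = lim d/dz [(z)^2 * f(z)] as z -> 0
Step 3: (z)^2 * f(z) = 10z - 20
Step 4: d/dz[10z - 20] = 10

10


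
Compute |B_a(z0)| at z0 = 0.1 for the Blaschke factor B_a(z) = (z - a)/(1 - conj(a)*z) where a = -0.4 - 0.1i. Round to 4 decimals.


Step 1: Numerator z0 - a = 0.1 - (-0.4 - 0.1i) = 0.5 + 0.1i
Step 2: Denominator 1 - conj(a)*z0 = 1 - (-0.4 + 0.1i)*0.1 = 1.04 - 0.01i
Step 3: |z0 - a|^2 = 0.5^2 + 0.1^2 = 0.26; |1 - conj(a)*z0|^2 = 1.04^2 + (-0.01)^2 = 1.0817
Step 4: |B_a(0.1)| = sqrt(0.26 / 1.0817) = sqrt(0.240362)
Step 5: = 0.4903

0.4903


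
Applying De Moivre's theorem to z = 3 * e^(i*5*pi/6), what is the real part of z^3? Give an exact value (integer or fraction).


Step 1: By De Moivre's theorem, z^3 = 3^3 * e^(i*3*5*pi/6) = 27 * (cos(5*pi/2) + i*sin(5*pi/2))
Step 2: |z|^3 = 3^3 = 27
Step 3: Reduce the angle mod 2*pi: 5*pi/2 - 2*pi = pi/2
Step 4: cos(pi/2) = 0
Step 5: Re(z^3) = 27 * 0 = 0

0


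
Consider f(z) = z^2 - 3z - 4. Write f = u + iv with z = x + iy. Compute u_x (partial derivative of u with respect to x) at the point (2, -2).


Step 1: f(z) = (x+iy)^2 - 3(x+iy) - 4
Step 2: u = (x^2 - y^2) - 3x - 4
Step 3: u_x = 2x - 3
Step 4: At (2, -2): u_x = 4 - 3 = 1

1


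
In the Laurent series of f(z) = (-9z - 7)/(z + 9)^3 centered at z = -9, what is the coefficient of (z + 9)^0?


Step 1: Write the numerator in powers of (z + 9): -9z - 7 = -9(z + 9) + (-9*(-9) - 7) = -9(z + 9) + 74
Step 2: Divide by (z + 9)^3: f(z) = 74(z + 9)^(-3) - 9(z + 9)^(-2)
Step 3: This finite sum is the Laurent series of f about z = -9.
Step 4: Only the powers -3 and -2 appear, so the coefficient of (z + 9)^0 = 0

0


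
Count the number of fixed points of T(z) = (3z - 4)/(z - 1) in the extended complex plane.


Step 1: Fixed points satisfy T(z) = z
Step 2: z^2 - 4z + 4 = 0
Step 3: Discriminant = (-4)^2 - 4*1*4 = 0
Step 4: Number of fixed points = 1

1


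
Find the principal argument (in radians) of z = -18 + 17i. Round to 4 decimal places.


Step 1: z = -18 + 17i
Step 2: arg(z) = atan2(17, -18)
Step 3: arg(z) = 2.3848

2.3848


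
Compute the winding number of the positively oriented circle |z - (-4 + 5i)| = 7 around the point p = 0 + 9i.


Step 1: Center c = (-4, 5), radius = 7
Step 2: |p - c|^2 = 4^2 + 4^2 = 32
Step 3: r^2 = 49
Step 4: |p-c| < r so winding number = 1

1


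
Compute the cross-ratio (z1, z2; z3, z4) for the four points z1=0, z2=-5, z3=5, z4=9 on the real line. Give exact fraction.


Step 1: (z1-z3)(z2-z4) = (-5) * (-14) = 70
Step 2: (z1-z4)(z2-z3) = (-9) * (-10) = 90
Step 3: Cross-ratio = 70/90 = 7/9

7/9


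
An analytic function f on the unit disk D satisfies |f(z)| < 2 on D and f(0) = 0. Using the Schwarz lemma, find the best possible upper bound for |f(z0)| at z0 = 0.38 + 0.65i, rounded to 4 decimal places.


Step 1: g = f/2 maps D -> D with g(0) = 0, so by the Schwarz lemma |g(z)| <= |z|, i.e. |f(z)| <= 2|z|; this is sharp (f(z) = 2z).
Step 2: |z0|^2 = 0.38^2 + 0.65^2 = 0.5669
Step 3: |z0| = sqrt(0.5669) = 0.752928
Step 4: Best bound = 2 * |z0| = 2 * 0.752928 = 1.5059

1.5059


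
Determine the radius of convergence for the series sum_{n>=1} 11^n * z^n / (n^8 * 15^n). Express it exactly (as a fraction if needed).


Step 1: General term a_n = 11^n / (n^8 * 15^n)
Step 2: By the root test, |a_n|^(1/n) = 11 / (n^(8/n) * 15) -> 11/15 as n -> infinity (since n^(8/n) -> 1)
Step 3: R = 1/lim|a_n|^(1/n) = 15/11

15/11


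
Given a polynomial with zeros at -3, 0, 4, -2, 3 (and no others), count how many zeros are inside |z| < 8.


Step 1: Check each root:
  z = -3: |-3| = 3 < 8
  z = 0: |0| = 0 < 8
  z = 4: |4| = 4 < 8
  z = -2: |-2| = 2 < 8
  z = 3: |3| = 3 < 8
Step 2: Count = 5

5


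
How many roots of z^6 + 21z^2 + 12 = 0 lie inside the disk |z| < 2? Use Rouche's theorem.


Step 1: On |z| = 2 the three terms have sizes |z^6| = 2^6 = 64, |21z^2| = 21*2^2 = 84, |12| = 12
Step 2: The dominant term is g(z) = 21z^2; let h(z) = z^6 + 12 so f = g + h
Step 3: On |z| = 2: |g| = 84 and |h| <= 64 + 12 = 76
Step 4: Since 84 > 76, |h| < |g| on |z| = 2, so by Rouche f has the same number of zeros as g inside |z| < 2
Step 5: g(z) = 21z^2 has 2 zeros (at the origin, multiplicity 2) inside |z| < 2. Answer = 2

2


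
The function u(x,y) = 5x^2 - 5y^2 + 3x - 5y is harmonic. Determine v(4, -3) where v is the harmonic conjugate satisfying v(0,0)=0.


Step 1: v_x = -u_y = 10y + 5
Step 2: v_y = u_x = 10x + 3
Step 3: v = 10xy + 5x + 3y + C
Step 4: v(0,0) = 0 => C = 0
Step 5: v(4, -3) = -109

-109


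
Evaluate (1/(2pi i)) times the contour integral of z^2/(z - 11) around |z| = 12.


Step 1: f(z) = z^2, a = 11 is inside |z| = 12
Step 2: By Cauchy integral formula: (1/(2pi*i)) * integral = f(a)
Step 3: f(11) = 11^2 = 121

121


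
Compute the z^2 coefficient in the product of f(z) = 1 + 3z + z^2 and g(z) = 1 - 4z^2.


Step 1: z^2 term in f*g comes from: (1)*(-4z^2) + (3z)*(0) + (z^2)*(1)
Step 2: = -4 + 0 + 1
Step 3: = -3

-3


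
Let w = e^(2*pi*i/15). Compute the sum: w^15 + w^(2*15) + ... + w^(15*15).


Step 1: The sum sum_{j=1}^{n} w^(k*j) equals n if n | k, else 0.
Step 2: Here n = 15, k = 15
Step 3: Does n divide k? 15 | 15 -> True
Step 4: Sum = 15

15


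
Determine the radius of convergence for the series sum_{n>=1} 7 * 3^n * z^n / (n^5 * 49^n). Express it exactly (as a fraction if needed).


Step 1: General term a_n = 7 * 3^n / (n^5 * 49^n)
Step 2: By the root test, |a_n|^(1/n) = 7^(1/n) * 3 / (n^(5/n) * 49) -> 3/49 as n -> infinity (since 7^(1/n) -> 1 and n^(5/n) -> 1)
Step 3: R = 1/lim|a_n|^(1/n) = 49/3

49/3


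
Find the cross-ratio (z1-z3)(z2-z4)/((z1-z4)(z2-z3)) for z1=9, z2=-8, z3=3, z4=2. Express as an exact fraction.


Step 1: (z1-z3)(z2-z4) = 6 * (-10) = -60
Step 2: (z1-z4)(z2-z3) = 7 * (-11) = -77
Step 3: Cross-ratio = 60/77 = 60/77

60/77


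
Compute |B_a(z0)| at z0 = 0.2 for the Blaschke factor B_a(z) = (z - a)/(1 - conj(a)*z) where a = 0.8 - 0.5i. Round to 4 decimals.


Step 1: Numerator z0 - a = 0.2 - (0.8 - 0.5i) = -0.6 + 0.5i
Step 2: Denominator 1 - conj(a)*z0 = 1 - (0.8 + 0.5i)*0.2 = 0.84 - 0.1i
Step 3: |z0 - a|^2 = (-0.6)^2 + 0.5^2 = 0.61; |1 - conj(a)*z0|^2 = 0.84^2 + (-0.1)^2 = 0.7156
Step 4: |B_a(0.2)| = sqrt(0.61 / 0.7156) = sqrt(0.852432)
Step 5: = 0.9233

0.9233


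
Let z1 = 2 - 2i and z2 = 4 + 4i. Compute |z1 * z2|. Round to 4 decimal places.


Step 1: |z1| = sqrt(2^2 + (-2)^2) = sqrt(8)
Step 2: |z2| = sqrt(4^2 + 4^2) = sqrt(32)
Step 3: |z1*z2| = |z1|*|z2| = sqrt(8) * sqrt(32) = sqrt(8 * 32) = sqrt(256)
Step 4: = 16.0

16.0


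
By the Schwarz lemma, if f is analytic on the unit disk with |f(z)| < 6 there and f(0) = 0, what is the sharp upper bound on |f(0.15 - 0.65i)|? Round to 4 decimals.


Step 1: g = f/6 maps D -> D with g(0) = 0, so by the Schwarz lemma |g(z)| <= |z|, i.e. |f(z)| <= 6|z|; this is sharp (f(z) = 6z).
Step 2: |z0|^2 = 0.15^2 + (-0.65)^2 = 0.445
Step 3: |z0| = sqrt(0.445) = 0.667083
Step 4: Best bound = 6 * |z0| = 6 * 0.667083 = 4.0025

4.0025


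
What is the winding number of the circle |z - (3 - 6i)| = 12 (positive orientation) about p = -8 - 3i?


Step 1: Center c = (3, -6), radius = 12
Step 2: |p - c|^2 = (-11)^2 + 3^2 = 130
Step 3: r^2 = 144
Step 4: |p-c| < r so winding number = 1

1


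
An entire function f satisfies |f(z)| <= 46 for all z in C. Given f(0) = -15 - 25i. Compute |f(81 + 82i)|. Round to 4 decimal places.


Step 1: By Liouville's theorem, a bounded entire function is constant.
Step 2: f(z) = f(0) = -15 - 25i for all z.
Step 3: |f(w)| = |-15 - 25i| = sqrt(225 + 625)
Step 4: = 29.1548

29.1548


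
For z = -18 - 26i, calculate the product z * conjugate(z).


Step 1: conj(z) = -18 + 26i
Step 2: z * conj(z) = (-18)^2 + (-26)^2
Step 3: = 324 + 676 = 1000

1000


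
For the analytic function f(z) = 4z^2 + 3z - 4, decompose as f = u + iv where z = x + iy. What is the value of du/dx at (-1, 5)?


Step 1: f(z) = 4(x+iy)^2 + 3(x+iy) - 4
Step 2: u = 4(x^2 - y^2) + 3x - 4
Step 3: u_x = 8x + 3
Step 4: At (-1, 5): u_x = -8 + 3 = -5

-5


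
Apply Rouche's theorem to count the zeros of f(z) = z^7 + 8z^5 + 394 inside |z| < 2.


Step 1: On |z| = 2 the three terms have sizes |z^7| = 2^7 = 128, |8z^5| = 8*2^5 = 256, |394| = 394
Step 2: The dominant term is g(z) = 394; let h(z) = z^7 + 8z^5 so f = g + h
Step 3: On |z| = 2: |g| = 394 and |h| <= 128 + 256 = 384
Step 4: Since 394 > 384, |h| < |g| on |z| = 2, so by Rouche f has the same number of zeros as g inside |z| < 2
Step 5: g(z) = 394 is a nonzero constant with no zeros inside |z| < 2. Answer = 0

0


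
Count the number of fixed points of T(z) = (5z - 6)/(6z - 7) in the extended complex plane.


Step 1: Fixed points satisfy T(z) = z
Step 2: 6z^2 - 12z + 6 = 0
Step 3: Discriminant = (-12)^2 - 4*6*6 = 0
Step 4: Number of fixed points = 1

1


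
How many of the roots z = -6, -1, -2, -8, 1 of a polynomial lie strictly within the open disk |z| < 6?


Step 1: Check each root:
  z = -6: |-6| = 6 >= 6
  z = -1: |-1| = 1 < 6
  z = -2: |-2| = 2 < 6
  z = -8: |-8| = 8 >= 6
  z = 1: |1| = 1 < 6
Step 2: Count = 3

3


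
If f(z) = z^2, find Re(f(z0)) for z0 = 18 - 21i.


Step 1: z0 = 18 - 21i
Step 2: z0^2 = 18^2 - (-21)^2 - 756i
Step 3: real part = 324 - 441 = -117

-117


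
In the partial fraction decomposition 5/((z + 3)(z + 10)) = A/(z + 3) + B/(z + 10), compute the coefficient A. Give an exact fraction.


Step 1: Multiply both sides by (z + 3) and set z = -3
Step 2: A = 5 / (-3 + 10)
Step 3: A = 5 / 7
Step 4: A = 5/7

5/7


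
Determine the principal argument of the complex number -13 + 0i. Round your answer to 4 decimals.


Step 1: z = -13 + 0i
Step 2: arg(z) = atan2(0, -13)
Step 3: arg(z) = 3.1416

3.1416


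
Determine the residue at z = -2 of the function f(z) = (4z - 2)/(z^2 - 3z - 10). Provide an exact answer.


Step 1: Q(z) = z^2 - 3z - 10 = (z + 2)(z - 5)
Step 2: Q'(z) = 2z - 3
Step 3: Q'(-2) = -7, P(-2) = -10
Step 4: Res = P(-2)/Q'(-2) = -10/(-7) = 10/7

10/7


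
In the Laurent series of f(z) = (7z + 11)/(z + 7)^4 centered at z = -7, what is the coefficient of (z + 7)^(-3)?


Step 1: Write the numerator in powers of (z + 7): 7z + 11 = 7(z + 7) + (7*(-7) + 11) = 7(z + 7) - 38
Step 2: Divide by (z + 7)^4: f(z) = -38(z + 7)^(-4) + 7(z + 7)^(-3)
Step 3: This finite sum is the Laurent series of f about z = -7.
Step 4: Coefficient of (z + 7)^(-3) = coefficient of (z + 7) in the re-centred numerator = 7

7


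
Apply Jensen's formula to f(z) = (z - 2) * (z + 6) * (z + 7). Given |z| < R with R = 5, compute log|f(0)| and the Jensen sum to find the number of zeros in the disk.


Jensen's formula: (1/2pi)*integral log|f(Re^it)|dt = log|f(0)| + sum_{|a_k|<R} log(R/|a_k|)
Step 1: f(0) = (-2) * 6 * 7 = -84
Step 2: log|f(0)| = log|2| + log|-6| + log|-7| = 4.4308
Step 3: Zeros inside |z| < 5: 2
Step 4: Jensen sum = log(5/2) = 0.9163
Step 5: n(R) = number of terms in the Jensen sum = count of zeros inside |z| < 5 = 1

1


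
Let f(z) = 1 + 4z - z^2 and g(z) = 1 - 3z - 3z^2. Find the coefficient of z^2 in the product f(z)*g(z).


Step 1: z^2 term in f*g comes from: (1)*(-3z^2) + (4z)*(-3z) + (-z^2)*(1)
Step 2: = -3 - 12 - 1
Step 3: = -16

-16


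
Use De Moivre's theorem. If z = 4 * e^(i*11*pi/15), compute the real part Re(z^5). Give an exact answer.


Step 1: By De Moivre's theorem, z^5 = 4^5 * e^(i*5*11*pi/15) = 1024 * (cos(11*pi/3) + i*sin(11*pi/3))
Step 2: |z|^5 = 4^5 = 1024
Step 3: Reduce the angle mod 2*pi: 11*pi/3 - 2*pi = 5*pi/3
Step 4: cos(5*pi/3) = 1/2
Step 5: Re(z^5) = 1024 * 1/2 = 512

512


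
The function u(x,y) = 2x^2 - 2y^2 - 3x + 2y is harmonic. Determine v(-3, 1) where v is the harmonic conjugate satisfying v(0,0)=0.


Step 1: v_x = -u_y = 4y - 2
Step 2: v_y = u_x = 4x - 3
Step 3: v = 4xy - 2x - 3y + C
Step 4: v(0,0) = 0 => C = 0
Step 5: v(-3, 1) = -9

-9


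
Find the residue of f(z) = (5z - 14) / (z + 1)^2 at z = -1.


Step 1: Pole of order 2 at z = -1
Step 2: Res = lim d/dz [(z + 1)^2 * f(z)] as z -> -1
Step 3: (z + 1)^2 * f(z) = 5z - 14
Step 4: d/dz[5z - 14] = 5

5


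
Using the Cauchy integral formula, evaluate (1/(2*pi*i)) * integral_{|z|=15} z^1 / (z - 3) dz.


Step 1: f(z) = z^1, a = 3 is inside |z| = 15
Step 2: By Cauchy integral formula: (1/(2pi*i)) * integral = f(a)
Step 3: f(3) = 3^1 = 3

3


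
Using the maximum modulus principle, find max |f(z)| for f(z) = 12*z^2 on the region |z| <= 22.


Step 1: On |z| = 22, |f(z)| = 12 * |z|^2 = 12 * 22^2
Step 2: By maximum modulus principle, maximum is on boundary.
Step 3: Maximum = 12 * 484 = 5808

5808


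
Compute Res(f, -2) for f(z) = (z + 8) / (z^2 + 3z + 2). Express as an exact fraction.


Step 1: Q(z) = z^2 + 3z + 2 = (z + 2)(z + 1)
Step 2: Q'(z) = 2z + 3
Step 3: Q'(-2) = -1, P(-2) = 6
Step 4: Res = P(-2)/Q'(-2) = 6/(-1) = -6

-6


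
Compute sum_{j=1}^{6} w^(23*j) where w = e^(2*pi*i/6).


Step 1: The sum sum_{j=1}^{n} w^(k*j) equals n if n | k, else 0.
Step 2: Here n = 6, k = 23
Step 3: Does n divide k? 6 | 23 -> False
Step 4: Sum = 0

0


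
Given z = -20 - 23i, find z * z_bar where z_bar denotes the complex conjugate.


Step 1: conj(z) = -20 + 23i
Step 2: z * conj(z) = (-20)^2 + (-23)^2
Step 3: = 400 + 529 = 929

929


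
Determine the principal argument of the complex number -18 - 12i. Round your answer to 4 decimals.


Step 1: z = -18 - 12i
Step 2: arg(z) = atan2(-12, -18)
Step 3: arg(z) = -2.5536

-2.5536


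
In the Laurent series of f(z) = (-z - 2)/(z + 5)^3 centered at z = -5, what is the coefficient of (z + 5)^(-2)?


Step 1: Write the numerator in powers of (z + 5): -z - 2 = -(z + 5) + (-1*(-5) - 2) = -(z + 5) + 3
Step 2: Divide by (z + 5)^3: f(z) = 3(z + 5)^(-3) - (z + 5)^(-2)
Step 3: This finite sum is the Laurent series of f about z = -5.
Step 4: Coefficient of (z + 5)^(-2) = coefficient of (z + 5) in the re-centred numerator = -1

-1


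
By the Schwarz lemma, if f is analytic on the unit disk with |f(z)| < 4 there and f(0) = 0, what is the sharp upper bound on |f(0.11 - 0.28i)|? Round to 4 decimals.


Step 1: g = f/4 maps D -> D with g(0) = 0, so by the Schwarz lemma |g(z)| <= |z|, i.e. |f(z)| <= 4|z|; this is sharp (f(z) = 4z).
Step 2: |z0|^2 = 0.11^2 + (-0.28)^2 = 0.0905
Step 3: |z0| = sqrt(0.0905) = 0.300832
Step 4: Best bound = 4 * |z0| = 4 * 0.300832 = 1.2033

1.2033


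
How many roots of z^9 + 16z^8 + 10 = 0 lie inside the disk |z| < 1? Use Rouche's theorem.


Step 1: On |z| = 1 the three terms have sizes |z^9| = 1^9 = 1, |16z^8| = 16*1^8 = 16, |10| = 10
Step 2: The dominant term is g(z) = 16z^8; let h(z) = z^9 + 10 so f = g + h
Step 3: On |z| = 1: |g| = 16 and |h| <= 1 + 10 = 11
Step 4: Since 16 > 11, |h| < |g| on |z| = 1, so by Rouche f has the same number of zeros as g inside |z| < 1
Step 5: g(z) = 16z^8 has 8 zeros (at the origin, multiplicity 8) inside |z| < 1. Answer = 8

8


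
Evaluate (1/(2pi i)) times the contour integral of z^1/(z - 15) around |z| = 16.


Step 1: f(z) = z^1, a = 15 is inside |z| = 16
Step 2: By Cauchy integral formula: (1/(2pi*i)) * integral = f(a)
Step 3: f(15) = 15^1 = 15

15


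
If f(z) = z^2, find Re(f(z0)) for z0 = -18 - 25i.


Step 1: z0 = -18 - 25i
Step 2: z0^2 = (-18)^2 - (-25)^2 + 900i
Step 3: real part = 324 - 625 = -301

-301


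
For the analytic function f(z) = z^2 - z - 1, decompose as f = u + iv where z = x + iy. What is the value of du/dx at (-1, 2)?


Step 1: f(z) = (x+iy)^2 - (x+iy) - 1
Step 2: u = (x^2 - y^2) - x - 1
Step 3: u_x = 2x - 1
Step 4: At (-1, 2): u_x = -2 - 1 = -3

-3


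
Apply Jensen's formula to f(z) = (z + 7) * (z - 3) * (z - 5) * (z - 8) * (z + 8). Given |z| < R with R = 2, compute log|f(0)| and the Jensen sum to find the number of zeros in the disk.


Jensen's formula: (1/2pi)*integral log|f(Re^it)|dt = log|f(0)| + sum_{|a_k|<R} log(R/|a_k|)
Step 1: f(0) = 7 * (-3) * (-5) * (-8) * 8 = -6720
Step 2: log|f(0)| = log|-7| + log|3| + log|5| + log|8| + log|-8| = 8.8128
Step 3: Zeros inside |z| < 2: none
Step 4: Jensen sum = (empty sum) = 0
Step 5: n(R) = number of terms in the Jensen sum = count of zeros inside |z| < 2 = 0

0


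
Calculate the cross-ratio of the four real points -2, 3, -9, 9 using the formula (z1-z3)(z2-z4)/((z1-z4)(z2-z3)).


Step 1: (z1-z3)(z2-z4) = 7 * (-6) = -42
Step 2: (z1-z4)(z2-z3) = (-11) * 12 = -132
Step 3: Cross-ratio = 42/132 = 7/22

7/22


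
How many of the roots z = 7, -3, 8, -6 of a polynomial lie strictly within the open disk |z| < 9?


Step 1: Check each root:
  z = 7: |7| = 7 < 9
  z = -3: |-3| = 3 < 9
  z = 8: |8| = 8 < 9
  z = -6: |-6| = 6 < 9
Step 2: Count = 4

4


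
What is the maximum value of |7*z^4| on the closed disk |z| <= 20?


Step 1: On |z| = 20, |f(z)| = 7 * |z|^4 = 7 * 20^4
Step 2: By maximum modulus principle, maximum is on boundary.
Step 3: Maximum = 7 * 160000 = 1120000

1120000


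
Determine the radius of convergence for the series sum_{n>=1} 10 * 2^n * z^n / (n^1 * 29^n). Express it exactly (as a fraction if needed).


Step 1: General term a_n = 10 * 2^n / (n^1 * 29^n)
Step 2: By the root test, |a_n|^(1/n) = 10^(1/n) * 2 / (n^(1/n) * 29) -> 2/29 as n -> infinity (since 10^(1/n) -> 1 and n^(1/n) -> 1)
Step 3: R = 1/lim|a_n|^(1/n) = 29/2

29/2


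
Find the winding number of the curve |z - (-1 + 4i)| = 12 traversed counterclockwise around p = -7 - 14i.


Step 1: Center c = (-1, 4), radius = 12
Step 2: |p - c|^2 = (-6)^2 + (-18)^2 = 360
Step 3: r^2 = 144
Step 4: |p-c| > r so winding number = 0

0


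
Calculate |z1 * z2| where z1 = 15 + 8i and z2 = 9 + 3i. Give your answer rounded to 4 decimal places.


Step 1: |z1| = sqrt(15^2 + 8^2) = sqrt(289)
Step 2: |z2| = sqrt(9^2 + 3^2) = sqrt(90)
Step 3: |z1*z2| = |z1|*|z2| = sqrt(289) * sqrt(90) = sqrt(289 * 90) = sqrt(26010)
Step 4: = 161.2762

161.2762


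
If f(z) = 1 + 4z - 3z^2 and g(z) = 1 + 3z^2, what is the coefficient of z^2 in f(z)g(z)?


Step 1: z^2 term in f*g comes from: (1)*(3z^2) + (4z)*(0) + (-3z^2)*(1)
Step 2: = 3 + 0 - 3
Step 3: = 0

0


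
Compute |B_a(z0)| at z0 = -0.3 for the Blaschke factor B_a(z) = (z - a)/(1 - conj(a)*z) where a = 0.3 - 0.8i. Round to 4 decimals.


Step 1: Numerator z0 - a = -0.3 - (0.3 - 0.8i) = -0.6 + 0.8i
Step 2: Denominator 1 - conj(a)*z0 = 1 - (0.3 + 0.8i)*(-0.3) = 1.09 + 0.24i
Step 3: |z0 - a|^2 = (-0.6)^2 + 0.8^2 = 1; |1 - conj(a)*z0|^2 = 1.09^2 + 0.24^2 = 1.2457
Step 4: |B_a(-0.3)| = sqrt(1 / 1.2457) = sqrt(0.802761)
Step 5: = 0.896

0.896


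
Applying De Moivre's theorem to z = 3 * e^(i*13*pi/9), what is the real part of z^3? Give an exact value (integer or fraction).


Step 1: By De Moivre's theorem, z^3 = 3^3 * e^(i*3*13*pi/9) = 27 * (cos(13*pi/3) + i*sin(13*pi/3))
Step 2: |z|^3 = 3^3 = 27
Step 3: Reduce the angle mod 2*pi: 13*pi/3 - 4*pi = pi/3
Step 4: cos(pi/3) = 1/2
Step 5: Re(z^3) = 27 * 1/2 = 27/2

27/2


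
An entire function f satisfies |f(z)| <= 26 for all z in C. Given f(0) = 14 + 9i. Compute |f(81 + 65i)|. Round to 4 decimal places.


Step 1: By Liouville's theorem, a bounded entire function is constant.
Step 2: f(z) = f(0) = 14 + 9i for all z.
Step 3: |f(w)| = |14 + 9i| = sqrt(196 + 81)
Step 4: = 16.6433

16.6433


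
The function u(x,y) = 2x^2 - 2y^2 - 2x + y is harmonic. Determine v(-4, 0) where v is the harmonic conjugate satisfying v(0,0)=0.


Step 1: v_x = -u_y = 4y - 1
Step 2: v_y = u_x = 4x - 2
Step 3: v = 4xy - x - 2y + C
Step 4: v(0,0) = 0 => C = 0
Step 5: v(-4, 0) = 4

4


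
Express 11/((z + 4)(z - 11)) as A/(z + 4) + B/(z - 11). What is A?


Step 1: Multiply both sides by (z + 4) and set z = -4
Step 2: A = 11 / (-4 - 11)
Step 3: A = 11 / (-15)
Step 4: A = -11/15

-11/15


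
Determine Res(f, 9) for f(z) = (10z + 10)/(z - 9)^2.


Step 1: Pole of order 2 at z = 9
Step 2: Res = lim d/dz [(z - 9)^2 * f(z)] as z -> 9
Step 3: (z - 9)^2 * f(z) = 10z + 10
Step 4: d/dz[10z + 10] = 10

10


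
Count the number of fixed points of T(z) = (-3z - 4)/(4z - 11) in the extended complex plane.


Step 1: Fixed points satisfy T(z) = z
Step 2: 4z^2 - 8z + 4 = 0
Step 3: Discriminant = (-8)^2 - 4*4*4 = 0
Step 4: Number of fixed points = 1

1


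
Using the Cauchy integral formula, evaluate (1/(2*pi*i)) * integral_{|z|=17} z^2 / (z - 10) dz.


Step 1: f(z) = z^2, a = 10 is inside |z| = 17
Step 2: By Cauchy integral formula: (1/(2pi*i)) * integral = f(a)
Step 3: f(10) = 10^2 = 100

100


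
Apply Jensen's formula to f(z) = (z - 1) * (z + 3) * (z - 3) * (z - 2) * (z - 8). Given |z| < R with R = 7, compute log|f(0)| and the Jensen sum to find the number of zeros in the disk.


Jensen's formula: (1/2pi)*integral log|f(Re^it)|dt = log|f(0)| + sum_{|a_k|<R} log(R/|a_k|)
Step 1: f(0) = (-1) * 3 * (-3) * (-2) * (-8) = 144
Step 2: log|f(0)| = log|1| + log|-3| + log|3| + log|2| + log|8| = 4.9698
Step 3: Zeros inside |z| < 7: 1, -3, 3, 2
Step 4: Jensen sum = log(7/1) + log(7/3) + log(7/3) + log(7/2) = 4.8933
Step 5: n(R) = number of terms in the Jensen sum = count of zeros inside |z| < 7 = 4

4


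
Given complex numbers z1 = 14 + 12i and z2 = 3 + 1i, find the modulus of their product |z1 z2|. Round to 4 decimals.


Step 1: |z1| = sqrt(14^2 + 12^2) = sqrt(340)
Step 2: |z2| = sqrt(3^2 + 1^2) = sqrt(10)
Step 3: |z1*z2| = |z1|*|z2| = sqrt(340) * sqrt(10) = sqrt(340 * 10) = sqrt(3400)
Step 4: = 58.3095

58.3095


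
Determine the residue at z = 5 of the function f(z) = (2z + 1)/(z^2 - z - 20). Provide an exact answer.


Step 1: Q(z) = z^2 - z - 20 = (z - 5)(z + 4)
Step 2: Q'(z) = 2z - 1
Step 3: Q'(5) = 9, P(5) = 11
Step 4: Res = P(5)/Q'(5) = 11/9 = 11/9

11/9


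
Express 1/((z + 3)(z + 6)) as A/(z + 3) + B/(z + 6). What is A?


Step 1: Multiply both sides by (z + 3) and set z = -3
Step 2: A = 1 / (-3 + 6)
Step 3: A = 1 / 3
Step 4: A = 1/3

1/3


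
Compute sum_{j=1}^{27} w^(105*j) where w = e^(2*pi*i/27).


Step 1: The sum sum_{j=1}^{n} w^(k*j) equals n if n | k, else 0.
Step 2: Here n = 27, k = 105
Step 3: Does n divide k? 27 | 105 -> False
Step 4: Sum = 0

0


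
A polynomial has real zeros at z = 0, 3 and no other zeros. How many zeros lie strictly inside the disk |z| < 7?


Step 1: Check each root:
  z = 0: |0| = 0 < 7
  z = 3: |3| = 3 < 7
Step 2: Count = 2

2


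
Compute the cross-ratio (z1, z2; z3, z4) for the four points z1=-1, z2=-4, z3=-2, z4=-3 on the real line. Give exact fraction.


Step 1: (z1-z3)(z2-z4) = 1 * (-1) = -1
Step 2: (z1-z4)(z2-z3) = 2 * (-2) = -4
Step 3: Cross-ratio = 1/4 = 1/4

1/4
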